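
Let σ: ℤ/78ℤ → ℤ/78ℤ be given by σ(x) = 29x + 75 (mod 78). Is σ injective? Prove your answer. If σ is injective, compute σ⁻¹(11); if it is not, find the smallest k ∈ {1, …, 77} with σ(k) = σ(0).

If σ(a) = σ(b), then 29a ≡ 29b (mod 78). Because gcd(29, 78) = 1, we may cancel 29 to get a ≡ b (mod 78).
Thus σ is injective.
We now compute 29⁻¹ mod 78 explicitly. Euclid's algorithm: 78 = 2·29 + 20, 29 = 1·20 + 9, 20 = 2·9 + 2, 9 = 4·2 + 1; back-substituting gives 1 = 35·29 − 13·78, so 29⁻¹ ≡ 35 (mod 78).
Since σ is injective, we find σ⁻¹(11): we need 29x ≡ 11 − 75 ≡ 14 (mod 78). Using 29⁻¹ = 35: x ≡ 35·14 = 490 = 6·78 + 22, so x = 22.
Check: σ(22) = 29·22 + 75 = 713 = 9·78 + 11 ≡ 11 (mod 78).

22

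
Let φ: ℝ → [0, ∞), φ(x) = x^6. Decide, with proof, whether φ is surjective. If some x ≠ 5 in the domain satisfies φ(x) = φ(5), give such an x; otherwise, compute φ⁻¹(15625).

-5

For any y ∈ [0, ∞), x = y^{1/6} ∈ ℝ satisfies x^6 = y, so φ is surjective.
For the follow-up, such an x exists: taking x = −5 ∈ ℝ gives φ(−5) = 15625 = φ(5) with −5 ≠ 5.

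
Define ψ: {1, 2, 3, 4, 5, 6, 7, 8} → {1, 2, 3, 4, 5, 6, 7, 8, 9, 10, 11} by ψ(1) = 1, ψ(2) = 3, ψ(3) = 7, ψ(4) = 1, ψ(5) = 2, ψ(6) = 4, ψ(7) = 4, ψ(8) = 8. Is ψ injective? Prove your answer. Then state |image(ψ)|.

ψ(1) = 1 = ψ(4) with 1 ≠ 4, so ψ is not injective.
The image of ψ is {1, 2, 3, 4, 7, 8}, which has 6 elements.

6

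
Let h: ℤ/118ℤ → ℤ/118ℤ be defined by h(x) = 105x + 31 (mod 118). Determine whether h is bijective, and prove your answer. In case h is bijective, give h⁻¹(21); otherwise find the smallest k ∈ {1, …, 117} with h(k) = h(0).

Recall that h is injective when h(a) = h(b) forces a = b.
If h(a) = h(b), then 105a ≡ 105b (mod 118). Because gcd(105, 118) = 1, we may cancel 105 to get a ≡ b (mod 118).
We now compute 105⁻¹ mod 118 explicitly. Euclid's algorithm: 118 = 1·105 + 13, 105 = 8·13 + 1; back-substituting gives 1 = 9·105 − 8·118, so 105⁻¹ ≡ 9 (mod 118).
For any y ∈ ℤ/118ℤ, x = 9(y − 31) mod 118 satisfies h(x) = 105·9(y − 31) + 31 ≡ y (since 105·9 ≡ 1 mod 118). So every y has a preimage.
So h is bijective.
Since h is bijective, we compute h⁻¹(21): solve 105x + 31 ≡ 21 (mod 118), i.e. 105x ≡ 108 (mod 118).
Multiplying by 105⁻¹ = 9 gives x ≡ 9·108 = 972 = 8·118 + 28 ≡ 28 (mod 118).
Check: h(28) = 105·28 + 31 = 2971 = 25·118 + 21 ≡ 21 (mod 118).

28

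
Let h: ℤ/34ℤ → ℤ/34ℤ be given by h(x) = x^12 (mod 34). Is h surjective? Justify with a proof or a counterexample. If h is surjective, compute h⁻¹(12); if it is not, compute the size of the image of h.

h(3): Repeated squaring mod 34: 3^1 ≡ 3, 3^2 ≡ 3² = 9, 3^4 ≡ 9² = 81 ≡ 13, 3^8 ≡ 13² = 169 ≡ 33. Since 12 = 8 + 4, 3^12 ≡ 33·13: 33·13 = 429 ≡ 21. So 3^12 ≡ 21 (mod 34).
h(5): Repeated squaring mod 34: 5^1 ≡ 5, 5^2 ≡ 5² = 25, 5^4 ≡ 25² = 625 ≡ 13, 5^8 ≡ 13² = 169 ≡ 33. Since 12 = 8 + 4, 5^12 ≡ 33·13: 33·13 = 429 ≡ 21. So 5^12 ≡ 21 (mod 34).
So h(3) = h(5) = 21 while 3 ≠ 5, therefore h is not injective.
A non-injective map from the 34-element set ℤ/34ℤ to itself takes at most 33 distinct values, so it cannot be surjective. Therefore h is not surjective.
Since h is not surjective, we determine |image(h)|. Computing x^12 mod 34 for each x (by repeated squaring, reducing mod 34 at every step), the values h(0), h(1), …, h(33) are: 0, 1, 16, 21, 18, 21, 30, 13, 16, 33, 30, 13, 4, 1, 4, 33, 18, 17, 18, 33, 4, 1, 4, 13, 30, 33, 16, 13, 30, 21, 18, 21, 16, 1.
The distinct values are {0, 1, 4, 13, 16, 17, 18, 21, 30, 33}; there are 10 of them.

10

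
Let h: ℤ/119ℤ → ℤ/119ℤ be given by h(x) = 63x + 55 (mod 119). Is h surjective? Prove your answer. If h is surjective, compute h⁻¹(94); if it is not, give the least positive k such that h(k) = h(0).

17

Since gcd(63, 119) = 7, we have 63x ≡ 0 (mod 7) for all x, so h(x) ≡ 6 (mod 7).
But 0 ≢ 6 (mod 7), so 0 ∈ ℤ/119ℤ has no preimage. Hence h is not surjective.
Since h is not surjective, we find the least positive k with h(k) = h(0): this means 63k ≡ 0 (mod 119), i.e. 119 ∣ 63k. Since gcd(63, 119) = 7, dividing through by 7 this holds exactly when 17 ∣ 9k, and as gcd(9, 17) = 1, exactly when 17 ∣ k.
The smallest positive such k is 17.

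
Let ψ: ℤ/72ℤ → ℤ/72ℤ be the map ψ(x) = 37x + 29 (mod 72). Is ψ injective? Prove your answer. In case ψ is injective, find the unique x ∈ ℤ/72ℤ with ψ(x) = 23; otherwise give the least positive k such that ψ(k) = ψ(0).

66

By definition, injectivity means: for all x_1, x_2 in the domain, ψ(x_1) = ψ(x_2) implies x_1 = x_2.
Suppose ψ(x_1) = ψ(x_2) in ℤ/72ℤ. Then 37x_1 + 29 ≡ 37x_2 + 29 (mod 72), so 37(x_1 − x_2) ≡ 0 (mod 72).
Since gcd(37, 72) = 1, 37 is invertible modulo 72, therefore x_1 − x_2 ≡ 0 (mod 72), i.e. x_1 = x_2.
Hence ψ is injective.
We now compute 37⁻¹ mod 72 explicitly. Euclid's algorithm: 72 = 1·37 + 35, 37 = 1·35 + 2, 35 = 17·2 + 1; back-substituting gives 1 = 37·37 − 19·72, so 37⁻¹ ≡ 37 (mod 72).
Since ψ is injective, we compute ψ⁻¹(23): solve 37x + 29 ≡ 23 (mod 72), i.e. 37x ≡ 66 (mod 72).
Multiplying by 37⁻¹ = 37 gives x ≡ 37·66 = 2442 = 33·72 + 66 ≡ 66 (mod 72).
Check: ψ(66) = 37·66 + 29 = 2471 = 34·72 + 23 ≡ 23 (mod 72).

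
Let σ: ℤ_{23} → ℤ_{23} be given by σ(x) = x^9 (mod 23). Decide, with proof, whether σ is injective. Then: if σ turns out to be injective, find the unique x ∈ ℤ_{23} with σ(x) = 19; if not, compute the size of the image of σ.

Since 23 is prime, the nonzero elements of ℤ_{23} form a cyclic group of order 22.
As gcd(9, 22) = 1, raising to the 9th power is a bijection on this group: if a^9 ≡ b^9 then (ab^{−1})^9 = 1, and the only element of order dividing gcd(9, 22) = 1 is 1, so a = b.
With σ(0) = 0 this makes σ injective on all of ℤ_{23}, hence bijective (finite equal-size domain and codomain). In particular σ is injective.
Since σ is injective, we find the preimage of 19. The inverse of x ↦ x^9 on (ℤ_{23})^× is x ↦ x^5, because 9·5 = 45 = 2·22 + 1 ≡ 1 (mod 22) and x^{22} = 1 for x ≠ 0 (Fermat). So σ⁻¹(19) = 19^5 mod 23.
Repeated squaring mod 23: 19^1 ≡ 19, 19^2 ≡ 19² = 361 ≡ 16, 19^4 ≡ 16² = 256 ≡ 3. Since 5 = 4 + 1, 19^5 ≡ 3·19: 3·19 = 57 ≡ 11. So 19^5 ≡ 11 (mod 23).
Hence σ⁻¹(19) = 11.

11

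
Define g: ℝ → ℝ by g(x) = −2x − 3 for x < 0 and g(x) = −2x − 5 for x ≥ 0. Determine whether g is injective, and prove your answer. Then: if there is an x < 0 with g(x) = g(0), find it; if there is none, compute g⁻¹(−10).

5/2

Both pieces are strictly decreasing (slopes −2 and −2), so each is injective on its own interval.
The left piece maps (−∞, 0) onto (−3, ∞); the right piece maps [0, ∞) onto (−∞, −5].
These images are disjoint, so no value is attained by both pieces. Hence g is injective.
Because the two images are disjoint, no x < 0 has g(x) = g(0), so we compute g⁻¹(−10): −10 lies in (−∞, −5], so solve −2x − 5 = −10: x = (−10 + 5)/(−2) = 5/2.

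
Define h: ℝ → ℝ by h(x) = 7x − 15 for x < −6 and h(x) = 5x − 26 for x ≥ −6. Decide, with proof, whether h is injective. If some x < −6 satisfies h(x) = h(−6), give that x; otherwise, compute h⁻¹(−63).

-48/7

Both pieces are strictly increasing (slopes 7 and 5), so each is injective on its own interval.
The left piece maps (−∞, −6) onto (−∞, −57); the right piece maps [−6, ∞) onto [−56, ∞).
These images are disjoint, so no value is attained by both pieces. Thus h is injective.
Because the two images are disjoint, no x < −6 has h(x) = h(−6), so we compute h⁻¹(−63): −63 lies in (−∞, −57), so solve 7x − 15 = −63: x = (−63 + 15)/7 = −48/7.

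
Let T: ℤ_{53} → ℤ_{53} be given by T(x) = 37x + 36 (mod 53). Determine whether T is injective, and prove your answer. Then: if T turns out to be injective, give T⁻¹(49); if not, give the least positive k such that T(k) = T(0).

Recall: T is injective when T(x_1) = T(x_2) forces x_1 = x_2.
If T(x_1) = T(x_2), then 37x_1 ≡ 37x_2 (mod 53). Because gcd(37, 53) = 1, we may cancel 37 to get x_1 ≡ x_2 (mod 53).
Therefore T is injective.
We now compute 37⁻¹ mod 53 explicitly. Euclid's algorithm: 53 = 1·37 + 16, 37 = 2·16 + 5, 16 = 3·5 + 1; back-substituting gives 1 = 43·37 − 30·53, so 37⁻¹ ≡ 43 (mod 53).
Since T is injective, we find T⁻¹(49): we need 37x ≡ 49 − 36 ≡ 13 (mod 53). Using 37⁻¹ = 43: x ≡ 43·13 = 559 = 10·53 + 29, so x = 29.
Check: T(29) = 37·29 + 36 = 1109 = 20·53 + 49 ≡ 49 (mod 53).

29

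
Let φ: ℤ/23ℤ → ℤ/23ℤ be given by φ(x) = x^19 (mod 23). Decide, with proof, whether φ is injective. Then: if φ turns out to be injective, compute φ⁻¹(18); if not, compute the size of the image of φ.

6

Since 23 is prime, the nonzero elements of ℤ/23ℤ form a cyclic group of order 22.
As gcd(19, 22) = 1, raising to the 19th power is a bijection on this group: if s^19 ≡ t^19 then (st^{−1})^19 = 1, and the only element of order dividing gcd(19, 22) = 1 is 1, so s = t.
With φ(0) = 0 this makes φ injective on all of ℤ/23ℤ, hence bijective (finite equal-size domain and codomain). In particular φ is injective.
Since φ is injective, we find the preimage of 18. The inverse of x ↦ x^19 on (ℤ/23ℤ)^× is x ↦ x^7, because 19·7 = 133 = 6·22 + 1 ≡ 1 (mod 22) and x^{22} = 1 for x ≠ 0 (Fermat). So φ⁻¹(18) = 18^7 mod 23.
Repeated squaring mod 23: 18^1 ≡ 18, 18^2 ≡ 18² = 324 ≡ 2, 18^4 ≡ 2² = 4. Since 7 = 4 + 2 + 1, 18^7 ≡ 4·2·18: 4·2 = 8, then 8·18 = 144 ≡ 6. So 18^7 ≡ 6 (mod 23).
Hence φ⁻¹(18) = 6.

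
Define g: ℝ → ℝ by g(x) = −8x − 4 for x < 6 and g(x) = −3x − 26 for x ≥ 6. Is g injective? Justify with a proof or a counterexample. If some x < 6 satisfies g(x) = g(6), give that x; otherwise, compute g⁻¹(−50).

5

Both pieces are strictly decreasing (slopes −8 and −3), so each is injective on its own interval.
The left piece maps (−∞, 6) onto (−52, ∞); the right piece maps [6, ∞) onto (−∞, −44].
These images overlap. In particular g(6) = −44 (right piece), and solving −8x − 4 = −44 on the left piece gives x = 5 < 6.
So g(5) = g(6) with 5 ≠ 6, and g is not injective. This x = 5 is the requested value below 6.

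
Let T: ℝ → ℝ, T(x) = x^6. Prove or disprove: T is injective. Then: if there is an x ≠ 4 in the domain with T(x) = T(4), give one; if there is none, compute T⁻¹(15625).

-4

T(4) = 4096 = (−4)^6 = T(−4) (since 6 is even), with 4 ≠ −4. So T is not injective.
For the follow-up, such an x exists: taking x = −4 ∈ ℝ gives T(−4) = 4096 = T(4) with −4 ≠ 4.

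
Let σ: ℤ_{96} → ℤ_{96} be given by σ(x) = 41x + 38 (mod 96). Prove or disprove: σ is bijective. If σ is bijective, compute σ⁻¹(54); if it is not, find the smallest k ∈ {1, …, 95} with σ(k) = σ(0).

If σ(s) = σ(t), then 41s ≡ 41t (mod 96). Because gcd(41, 96) = 1, we may cancel 41 to get s ≡ t (mod 96).
We now compute 41⁻¹ mod 96 explicitly. Euclid's algorithm: 96 = 2·41 + 14, 41 = 2·14 + 13, 14 = 1·13 + 1; back-substituting gives 1 = 89·41 − 38·96, so 41⁻¹ ≡ 89 (mod 96).
Then y ↦ 89(y − 38) is a two-sided inverse to σ, so every y ∈ ℤ_{96} has a preimage.
Therefore σ is bijective.
Since σ is bijective, we compute σ⁻¹(54): solve 41x + 38 ≡ 54 (mod 96), i.e. 41x ≡ 16 (mod 96).
Multiplying by 41⁻¹ = 89 gives x ≡ 89·16 = 1424 = 14·96 + 80 ≡ 80 (mod 96).
Check: σ(80) = 41·80 + 38 = 3318 = 34·96 + 54 ≡ 54 (mod 96).

80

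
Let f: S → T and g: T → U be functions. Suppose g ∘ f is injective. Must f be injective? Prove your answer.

Suppose f(s) = f(t). Applying g: (g ∘ f)(s) = (g ∘ f)(t). Since g ∘ f is injective, s = t. Thus f is injective.

injective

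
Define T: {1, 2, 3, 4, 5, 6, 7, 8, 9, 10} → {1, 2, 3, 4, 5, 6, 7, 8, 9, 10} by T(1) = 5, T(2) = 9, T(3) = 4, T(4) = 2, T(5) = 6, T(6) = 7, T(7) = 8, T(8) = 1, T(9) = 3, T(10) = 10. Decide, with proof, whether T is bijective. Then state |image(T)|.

10

The values 5, 9, 4, 2, 6, 7, 8, 1, 3, 10 are a permutation of {1, 2, 3, 4, 5, 6, 7, 8, 9, 10}: each element appears exactly once.
So T is injective and surjective, hence bijective.
The image of T is {1, 2, 3, 4, 5, 6, 7, 8, 9, 10}, which has 10 elements.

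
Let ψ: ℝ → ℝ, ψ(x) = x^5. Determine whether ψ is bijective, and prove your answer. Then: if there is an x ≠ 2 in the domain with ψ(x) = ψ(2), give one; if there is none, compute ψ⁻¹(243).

3

On ℝ, x ↦ x^5 is strictly increasing (injective) and for any y ∈ ℝ the 5th root y^{1/5} lies in ℝ (surjective). So ψ is bijective.
Since x ↦ x^5 is strictly increasing on ℝ, it is injective there, so no x ≠ 2 in the domain has ψ(x) = ψ(2). We therefore compute ψ⁻¹(243) = 243^{1/5} = 3 (indeed 3^5 = 243).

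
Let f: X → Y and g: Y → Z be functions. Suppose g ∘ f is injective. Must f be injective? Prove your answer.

Suppose f(u) = f(v). Applying g: (g ∘ f)(u) = (g ∘ f)(v). Since g ∘ f is injective, u = v. Hence f is injective.

injective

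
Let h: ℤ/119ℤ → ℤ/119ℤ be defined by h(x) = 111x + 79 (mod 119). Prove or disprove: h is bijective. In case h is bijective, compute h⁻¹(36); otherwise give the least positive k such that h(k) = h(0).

By definition, h is injective if h(x_1) = h(x_2) implies x_1 = x_2.
Suppose h(x_1) = h(x_2) in ℤ/119ℤ. Then 111x_1 + 79 ≡ 111x_2 + 79 (mod 119), hence 111(x_1 − x_2) ≡ 0 (mod 119).
Since gcd(111, 119) = 1, 111 is invertible modulo 119, thus x_1 − x_2 ≡ 0 (mod 119), i.e. x_1 = x_2.
We now compute 111⁻¹ mod 119 explicitly. Euclid's algorithm: 119 = 1·111 + 8, 111 = 13·8 + 7, 8 = 1·7 + 1; back-substituting gives 1 = 104·111 − 97·119, so 111⁻¹ ≡ 104 (mod 119).
For any y ∈ ℤ/119ℤ, x = 104(y − 79) mod 119 satisfies h(x) = 111·104(y − 79) + 79 ≡ y (since 111·104 ≡ 1 mod 119). So every y has a preimage.
So h is bijective.
Since h is bijective, we find h⁻¹(36): we need 111x ≡ 36 − 79 ≡ 76 (mod 119). Using 111⁻¹ = 104: x ≡ 104·76 = 7904 = 66·119 + 50, so x = 50.
Check: h(50) = 111·50 + 79 = 5629 = 47·119 + 36 ≡ 36 (mod 119).

50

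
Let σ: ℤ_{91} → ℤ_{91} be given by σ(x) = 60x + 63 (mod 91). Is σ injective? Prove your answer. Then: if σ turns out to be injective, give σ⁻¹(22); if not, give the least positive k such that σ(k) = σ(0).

Recall that σ is injective when σ(x_1) = σ(x_2) forces x_1 = x_2.
Suppose σ(x_1) = σ(x_2) in ℤ_{91}. Then 60x_1 + 63 ≡ 60x_2 + 63 (mod 91), so 60(x_1 − x_2) ≡ 0 (mod 91).
Since gcd(60, 91) = 1, 60 is invertible modulo 91, hence x_1 − x_2 ≡ 0 (mod 91), i.e. x_1 = x_2.
So σ is injective.
We now compute 60⁻¹ mod 91 explicitly. Euclid's algorithm: 91 = 1·60 + 31, 60 = 1·31 + 29, 31 = 1·29 + 2, 29 = 14·2 + 1; back-substituting gives 1 = 44·60 − 29·91, so 60⁻¹ ≡ 44 (mod 91).
Since σ is injective, we find σ⁻¹(22): we need 60x ≡ 22 − 63 ≡ 50 (mod 91). Using 60⁻¹ = 44: x ≡ 44·50 = 2200 = 24·91 + 16, so x = 16.
Check: σ(16) = 60·16 + 63 = 1023 = 11·91 + 22 ≡ 22 (mod 91).

16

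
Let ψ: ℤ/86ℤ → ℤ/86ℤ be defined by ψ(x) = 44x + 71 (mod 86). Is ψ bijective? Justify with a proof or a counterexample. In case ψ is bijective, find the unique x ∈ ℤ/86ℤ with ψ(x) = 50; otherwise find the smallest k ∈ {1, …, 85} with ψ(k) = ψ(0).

43

Recall that ψ is injective if ψ(u) = ψ(v) implies u = v.
We have gcd(44, 86) = 2 > 1. Taking u = 0 and v = 43: ψ(0) = 71 and ψ(43) = 44·43 + 71 = 1963 ≡ 71 (mod 86).
So ψ(0) = ψ(43) while 0 ≠ 43, hence ψ is not injective, hence not bijective.
Since ψ is not bijective, we find the least positive k with ψ(k) = ψ(0): this means 44k ≡ 0 (mod 86), i.e. 86 ∣ 44k. Since gcd(44, 86) = 2, dividing through by 2 this holds exactly when 43 ∣ 22k, and as gcd(22, 43) = 1, exactly when 43 ∣ k.
The smallest positive such k is 43.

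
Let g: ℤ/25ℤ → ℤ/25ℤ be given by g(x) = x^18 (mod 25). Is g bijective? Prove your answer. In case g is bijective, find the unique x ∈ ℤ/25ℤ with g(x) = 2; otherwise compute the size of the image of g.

11

g(0) = 0^18 = 0.
g(5): Repeated squaring mod 25: 5^1 ≡ 5, 5^2 ≡ 5² = 25 ≡ 0, 5^4 ≡ 0² = 0, 5^8 ≡ 0² = 0, 5^16 ≡ 0² = 0. Since 18 = 16 + 2, 5^18 ≡ 0·0: 0·0 = 0. So 5^18 ≡ 0 (mod 25).
So g(0) = g(5) = 0 while 0 ≠ 5, so g is not injective, hence not bijective.
Since g is not bijective, we determine |image(g)|. Computing x^18 mod 25 for each x (by repeated squaring, reducing mod 25 at every step), the values g(0), g(1), …, g(24) are: 0, 1, 19, 14, 11, 0, 16, 24, 9, 21, 0, 6, 4, 4, 6, 0, 21, 9, 24, 16, 0, 11, 14, 19, 1.
The distinct values are {0, 1, 4, 6, 9, 11, 14, 16, 19, 21, 24}; there are 11 of them.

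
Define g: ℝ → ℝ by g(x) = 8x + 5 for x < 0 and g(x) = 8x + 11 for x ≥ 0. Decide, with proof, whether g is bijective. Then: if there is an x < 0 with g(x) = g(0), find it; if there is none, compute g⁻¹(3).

Both pieces are strictly increasing (slopes 8 and 8), so each is injective on its own interval.
The left piece maps (−∞, 0) onto (−∞, 5); the right piece maps [0, ∞) onto [11, ∞).
The images leave a gap (5 has no preimage), so g is not surjective, hence not bijective.
Because the two images are disjoint, no x < 0 has g(x) = g(0), so we compute g⁻¹(3): 3 lies in (−∞, 5), so solve 8x + 5 = 3: x = (3 − 5)/8 = −1/4.

-1/4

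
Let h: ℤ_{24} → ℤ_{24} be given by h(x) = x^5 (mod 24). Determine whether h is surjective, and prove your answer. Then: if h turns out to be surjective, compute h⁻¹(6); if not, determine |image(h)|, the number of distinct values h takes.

15

h(0) = 0^5 = 0.
h(6): Repeated squaring mod 24: 6^1 ≡ 6, 6^2 ≡ 6² = 36 ≡ 12, 6^4 ≡ 12² = 144 ≡ 0. Since 5 = 4 + 1, 6^5 ≡ 0·6: 0·6 = 0. So 6^5 ≡ 0 (mod 24).
So h(0) = h(6) = 0 while 0 ≠ 6, hence h is not injective.
A non-injective map from the 24-element set ℤ_{24} to itself takes at most 23 distinct values, so it cannot be surjective. Hence h is not surjective.
Since h is not surjective, we determine |image(h)|. Computing x^5 mod 24 for each x (by repeated squaring, reducing mod 24 at every step), the values h(0), h(1), …, h(23) are: 0, 1, 8, 3, 16, 5, 0, 7, 8, 9, 16, 11, 0, 13, 8, 15, 16, 17, 0, 19, 8, 21, 16, 23.
The distinct values are {0, 1, 3, 5, 7, 8, 9, 11, 13, 15, 16, 17, 19, 21, 23}; there are 15 of them.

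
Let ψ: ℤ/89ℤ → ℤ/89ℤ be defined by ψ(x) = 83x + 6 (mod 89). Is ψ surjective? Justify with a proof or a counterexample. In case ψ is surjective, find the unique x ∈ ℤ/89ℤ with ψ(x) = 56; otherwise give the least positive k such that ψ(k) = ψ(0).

Since gcd(83, 89) = 1, 83 is invertible modulo 89. Euclid's algorithm: 89 = 1·83 + 6, 83 = 13·6 + 5, 6 = 1·5 + 1; back-substituting gives 1 = 74·83 − 69·89, so 83⁻¹ ≡ 74 (mod 89).
Then y ↦ 74(y − 6) is a two-sided inverse to ψ, so every y ∈ ℤ/89ℤ has a preimage.
Thus ψ is surjective.
Since ψ is surjective, we find ψ⁻¹(56): we need 83x ≡ 56 − 6 ≡ 50 (mod 89). Using 83⁻¹ = 74: x ≡ 74·50 = 3700 = 41·89 + 51, so x = 51.
Check: ψ(51) = 83·51 + 6 = 4239 = 47·89 + 56 ≡ 56 (mod 89).

51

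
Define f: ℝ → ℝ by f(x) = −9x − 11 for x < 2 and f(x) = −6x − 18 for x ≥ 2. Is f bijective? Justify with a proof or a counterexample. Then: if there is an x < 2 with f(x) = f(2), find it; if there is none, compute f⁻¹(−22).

11/9

Both pieces are strictly decreasing (slopes −9 and −6), so each is injective on its own interval.
The left piece maps (−∞, 2) onto (−29, ∞); the right piece maps [2, ∞) onto (−∞, −30].
The images leave a gap (−29 has no preimage), so f is not surjective, hence not bijective.
Because the two images are disjoint, no x < 2 has f(x) = f(2), so we compute f⁻¹(−22): −22 lies in (−29, ∞), so solve −9x − 11 = −22: x = (−22 + 11)/(−9) = 11/9.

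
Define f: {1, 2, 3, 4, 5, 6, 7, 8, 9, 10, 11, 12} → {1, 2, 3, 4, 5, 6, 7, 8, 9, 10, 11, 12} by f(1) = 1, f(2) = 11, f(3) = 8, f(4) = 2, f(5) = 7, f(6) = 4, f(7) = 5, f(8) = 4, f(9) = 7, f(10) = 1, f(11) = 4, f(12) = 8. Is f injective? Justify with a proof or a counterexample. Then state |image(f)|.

f(6) = 4 = f(8) with 6 ≠ 8, so f is not injective.
The image of f is {1, 2, 4, 5, 7, 8, 11}, which has 7 elements.

7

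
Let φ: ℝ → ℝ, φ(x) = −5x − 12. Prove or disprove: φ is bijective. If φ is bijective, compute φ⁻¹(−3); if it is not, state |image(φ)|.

Suppose φ(s) = φ(t). Then −5s − 12 = −5t − 12, hence −5s = −5t, therefore s = t.
For any y ∈ ℝ, x = (y + 12)/(−5) satisfies φ(x) = y.
Therefore φ is bijective.
Since φ is bijective, we compute φ⁻¹(−3) = (−3 + 12)/(−5) = −9/5.

-9/5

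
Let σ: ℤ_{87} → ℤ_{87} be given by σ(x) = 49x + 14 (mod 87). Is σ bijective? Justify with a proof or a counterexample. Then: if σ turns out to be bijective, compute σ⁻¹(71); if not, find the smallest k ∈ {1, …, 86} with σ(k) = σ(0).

If σ(a) = σ(b), then 49a ≡ 49b (mod 87). Because gcd(49, 87) = 1, we may cancel 49 to get a ≡ b (mod 87).
We now compute 49⁻¹ mod 87 explicitly. Euclid's algorithm: 87 = 1·49 + 38, 49 = 1·38 + 11, 38 = 3·11 + 5, 11 = 2·5 + 1; back-substituting gives 1 = 16·49 − 9·87, so 49⁻¹ ≡ 16 (mod 87).
Then y ↦ 16(y − 14) is a two-sided inverse to σ, so every y ∈ ℤ_{87} has a preimage.
Thus σ is bijective.
Since σ is bijective, we compute σ⁻¹(71): solve 49x + 14 ≡ 71 (mod 87), i.e. 49x ≡ 57 (mod 87).
Multiplying by 49⁻¹ = 16 gives x ≡ 16·57 = 912 = 10·87 + 42 ≡ 42 (mod 87).
Check: σ(42) = 49·42 + 14 = 2072 = 23·87 + 71 ≡ 71 (mod 87).

42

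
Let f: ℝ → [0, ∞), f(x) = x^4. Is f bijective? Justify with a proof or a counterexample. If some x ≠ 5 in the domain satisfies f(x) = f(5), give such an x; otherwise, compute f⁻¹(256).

f(5) = 625 = (−5)^4 = f(−5) (since 4 is even), with 5 ≠ −5. So f is not injective, hence not bijective.
For the follow-up, such an x exists: taking x = −5 ∈ ℝ gives f(−5) = 625 = f(5) with −5 ≠ 5.

-5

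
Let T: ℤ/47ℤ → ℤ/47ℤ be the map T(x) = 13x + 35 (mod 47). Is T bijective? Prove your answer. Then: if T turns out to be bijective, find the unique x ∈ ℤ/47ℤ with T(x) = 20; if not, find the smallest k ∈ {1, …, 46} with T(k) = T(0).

35

If T(x_1) = T(x_2), then 13x_1 ≡ 13x_2 (mod 47). Because gcd(13, 47) = 1, we may cancel 13 to get x_1 ≡ x_2 (mod 47).
We now compute 13⁻¹ mod 47 explicitly. Euclid's algorithm: 47 = 3·13 + 8, 13 = 1·8 + 5, 8 = 1·5 + 3, 5 = 1·3 + 2, 3 = 1·2 + 1; back-substituting gives 1 = 29·13 − 8·47, so 13⁻¹ ≡ 29 (mod 47).
For any y ∈ ℤ/47ℤ, x = 29(y − 35) mod 47 satisfies T(x) = 13·29(y − 35) + 35 ≡ y (since 13·29 ≡ 1 mod 47). So every y has a preimage.
So T is bijective.
Since T is bijective, we find T⁻¹(20): we need 13x ≡ 20 − 35 ≡ 32 (mod 47). Using 13⁻¹ = 29: x ≡ 29·32 = 928 = 19·47 + 35, so x = 35.
Check: T(35) = 13·35 + 35 = 490 = 10·47 + 20 ≡ 20 (mod 47).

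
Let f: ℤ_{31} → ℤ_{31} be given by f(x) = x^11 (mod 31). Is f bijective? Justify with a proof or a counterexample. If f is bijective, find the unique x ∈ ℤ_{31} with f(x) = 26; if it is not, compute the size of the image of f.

6

Since 31 is prime, the nonzero elements of ℤ_{31} form a cyclic group of order 30.
As gcd(11, 30) = 1, raising to the 11th power is a bijection on this group: if a^11 ≡ b^11 then (ab^{−1})^11 = 1, and the only element of order dividing gcd(11, 30) = 1 is 1, so a = b.
With f(0) = 0 this makes f injective on all of ℤ_{31}, hence bijective (finite equal-size domain and codomain). In particular f is bijective.
Since f is bijective, we find the preimage of 26. The inverse of x ↦ x^11 on (ℤ_{31})^× is x ↦ x^11, because 11·11 = 121 = 4·30 + 1 ≡ 1 (mod 30) and x^{30} = 1 for x ≠ 0 (Fermat). So f⁻¹(26) = 26^11 mod 31.
Repeated squaring mod 31: 26^1 ≡ 26, 26^2 ≡ 26² = 676 ≡ 25, 26^4 ≡ 25² = 625 ≡ 5, 26^8 ≡ 5² = 25. Since 11 = 8 + 2 + 1, 26^11 ≡ 25·25·26: 25·25 = 625 ≡ 5, then 5·26 = 130 ≡ 6. So 26^11 ≡ 6 (mod 31).
Hence f⁻¹(26) = 6.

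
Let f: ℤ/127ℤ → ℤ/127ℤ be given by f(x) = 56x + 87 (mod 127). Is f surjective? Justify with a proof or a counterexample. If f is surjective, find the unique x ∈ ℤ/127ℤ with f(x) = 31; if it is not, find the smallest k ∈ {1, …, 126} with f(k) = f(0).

126

Recall: f is surjective if every y in the codomain equals f(x) for some x in the domain.
Since gcd(56, 127) = 1, 56 is invertible modulo 127. Euclid's algorithm: 127 = 2·56 + 15, 56 = 3·15 + 11, 15 = 1·11 + 4, 11 = 2·4 + 3, 4 = 1·3 + 1; back-substituting gives 1 = 93·56 − 41·127, so 56⁻¹ ≡ 93 (mod 127).
Then y ↦ 93(y − 87) is a two-sided inverse to f, so every y ∈ ℤ/127ℤ has a preimage.
So f is surjective.
Since f is surjective, we find f⁻¹(31): we need 56x ≡ 31 − 87 ≡ 71 (mod 127). Using 56⁻¹ = 93: x ≡ 93·71 = 6603 = 51·127 + 126, so x = 126.
Check: f(126) = 56·126 + 87 = 7143 = 56·127 + 31 ≡ 31 (mod 127).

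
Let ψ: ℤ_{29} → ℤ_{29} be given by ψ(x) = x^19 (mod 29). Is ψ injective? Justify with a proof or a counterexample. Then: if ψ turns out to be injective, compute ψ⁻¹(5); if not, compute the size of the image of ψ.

Since 29 is prime, the nonzero elements of ℤ_{29} form a cyclic group of order 28.
As gcd(19, 28) = 1, raising to the 19th power is a bijection on this group: if x_1^19 ≡ x_2^19 then (x_1x_2^{−1})^19 = 1, and the only element of order dividing gcd(19, 28) = 1 is 1, so x_1 = x_2.
With ψ(0) = 0 this makes ψ injective on all of ℤ_{29}, hence bijective (finite equal-size domain and codomain). In particular ψ is injective.
Since ψ is injective, we find the preimage of 5. The inverse of x ↦ x^19 on (ℤ_{29})^× is x ↦ x^3, because 19·3 = 57 = 2·28 + 1 ≡ 1 (mod 28) and x^{28} = 1 for x ≠ 0 (Fermat). So ψ⁻¹(5) = 5^3 mod 29.
Repeated squaring mod 29: 5^1 ≡ 5, 5^2 ≡ 5² = 25. Since 3 = 2 + 1, 5^3 ≡ 25·5: 25·5 = 125 ≡ 9. So 5^3 ≡ 9 (mod 29).
Hence ψ⁻¹(5) = 9.

9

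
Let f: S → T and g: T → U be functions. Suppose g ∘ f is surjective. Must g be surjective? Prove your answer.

surjective

Let c ∈ U. Since g ∘ f is surjective, some a ∈ S has g(f(a)) = c. Then b = f(a) ∈ T satisfies g(b) = c. So g is surjective.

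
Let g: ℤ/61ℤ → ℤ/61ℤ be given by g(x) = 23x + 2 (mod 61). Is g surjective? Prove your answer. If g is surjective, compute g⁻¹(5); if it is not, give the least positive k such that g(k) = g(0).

Recall that surjectivity means every element of the codomain has a preimage under g.
Since gcd(23, 61) = 1, 23 is invertible modulo 61. Euclid's algorithm: 61 = 2·23 + 15, 23 = 1·15 + 8, 15 = 1·8 + 7, 8 = 1·7 + 1; back-substituting gives 1 = 8·23 − 3·61, so 23⁻¹ ≡ 8 (mod 61).
Then y ↦ 8(y − 2) is a two-sided inverse to g, so every y ∈ ℤ/61ℤ has a preimage.
Therefore g is surjective.
Since g is surjective, we compute g⁻¹(5): solve 23x + 2 ≡ 5 (mod 61), i.e. 23x ≡ 3 (mod 61).
Multiplying by 23⁻¹ = 8 gives x ≡ 8·3 = 24 ≡ 24 (mod 61).
Check: g(24) = 23·24 + 2 = 554 = 9·61 + 5 ≡ 5 (mod 61).

24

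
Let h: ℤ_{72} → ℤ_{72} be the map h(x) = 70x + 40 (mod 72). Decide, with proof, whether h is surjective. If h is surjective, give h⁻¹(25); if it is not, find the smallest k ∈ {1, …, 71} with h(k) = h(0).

Since gcd(70, 72) = 2, we have 70x ≡ 0 (mod 2) for all x, so h(x) ≡ 0 (mod 2).
But 1 ≢ 0 (mod 2), so 1 ∈ ℤ_{72} has no preimage. Therefore h is not surjective.
Since h is not surjective, we find the least positive k with h(k) = h(0): this means 70k ≡ 0 (mod 72), i.e. 72 ∣ 70k. Since gcd(70, 72) = 2, dividing through by 2 this holds exactly when 36 ∣ 35k, and as gcd(35, 36) = 1, exactly when 36 ∣ k.
The smallest positive such k is 36.

36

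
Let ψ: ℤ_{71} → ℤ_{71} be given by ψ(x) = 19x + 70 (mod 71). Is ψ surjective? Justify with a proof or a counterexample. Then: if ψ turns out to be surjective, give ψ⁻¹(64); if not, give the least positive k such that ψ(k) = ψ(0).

By definition, ψ is surjective if every y in the codomain equals ψ(x) for some x in the domain.
Since gcd(19, 71) = 1, 19 is invertible modulo 71. Euclid's algorithm: 71 = 3·19 + 14, 19 = 1·14 + 5, 14 = 2·5 + 4, 5 = 1·4 + 1; back-substituting gives 1 = 15·19 − 4·71, so 19⁻¹ ≡ 15 (mod 71).
For any y ∈ ℤ_{71}, x = 15(y − 70) mod 71 satisfies ψ(x) = 19·15(y − 70) + 70 ≡ y (since 19·15 ≡ 1 mod 71). So every y has a preimage.
So ψ is surjective.
Since ψ is surjective, we find ψ⁻¹(64): we need 19x ≡ 64 − 70 ≡ 65 (mod 71). Using 19⁻¹ = 15: x ≡ 15·65 = 975 = 13·71 + 52, so x = 52.
Check: ψ(52) = 19·52 + 70 = 1058 = 14·71 + 64 ≡ 64 (mod 71).

52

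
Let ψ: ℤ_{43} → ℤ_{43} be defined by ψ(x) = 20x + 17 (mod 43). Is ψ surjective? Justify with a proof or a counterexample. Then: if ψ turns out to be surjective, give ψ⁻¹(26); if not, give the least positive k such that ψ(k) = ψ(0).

37

Since gcd(20, 43) = 1, 20 is invertible modulo 43. Euclid's algorithm: 43 = 2·20 + 3, 20 = 6·3 + 2, 3 = 1·2 + 1; back-substituting gives 1 = 28·20 − 13·43, so 20⁻¹ ≡ 28 (mod 43).
Then y ↦ 28(y − 17) is a two-sided inverse to ψ, so every y ∈ ℤ_{43} has a preimage.
Hence ψ is surjective.
Since ψ is surjective, we find ψ⁻¹(26): we need 20x ≡ 26 − 17 ≡ 9 (mod 43). Using 20⁻¹ = 28: x ≡ 28·9 = 252 = 5·43 + 37, so x = 37.
Check: ψ(37) = 20·37 + 17 = 757 = 17·43 + 26 ≡ 26 (mod 43).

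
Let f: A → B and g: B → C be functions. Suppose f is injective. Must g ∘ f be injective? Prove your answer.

not injective

No. Take A = B = C = {1, 2}, f = identity (injective), and g(x) = 1 for every x.
Then (g ∘ f)(1) = 1 = (g ∘ f)(2) with 1 ≠ 2, so g ∘ f is not injective.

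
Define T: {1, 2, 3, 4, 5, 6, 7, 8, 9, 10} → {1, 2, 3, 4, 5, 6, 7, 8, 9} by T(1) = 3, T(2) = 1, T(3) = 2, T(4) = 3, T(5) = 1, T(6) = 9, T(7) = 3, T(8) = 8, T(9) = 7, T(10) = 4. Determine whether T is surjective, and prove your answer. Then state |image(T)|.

No element maps to 5, so T is not surjective.
The image of T is {1, 2, 3, 4, 7, 8, 9}, which has 7 elements.

7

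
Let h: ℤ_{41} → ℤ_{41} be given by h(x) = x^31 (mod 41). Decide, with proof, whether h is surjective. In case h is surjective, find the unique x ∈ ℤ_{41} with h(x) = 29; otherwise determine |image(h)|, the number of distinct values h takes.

26

Since 41 is prime, the nonzero elements of ℤ_{41} form a cyclic group of order 40.
As gcd(31, 40) = 1, raising to the 31st power is a bijection on this group: if s^31 ≡ t^31 then (st^{−1})^31 = 1, and the only element of order dividing gcd(31, 40) = 1 is 1, so s = t.
With h(0) = 0 this makes h injective on all of ℤ_{41}, hence bijective (finite equal-size domain and codomain). In particular h is surjective.
Since h is surjective, we find the preimage of 29. The inverse of x ↦ x^31 on (ℤ_{41})^× is x ↦ x^31, because 31·31 = 961 = 24·40 + 1 ≡ 1 (mod 40) and x^{40} = 1 for x ≠ 0 (Fermat). So h⁻¹(29) = 29^31 mod 41.
Repeated squaring mod 41: 29^1 ≡ 29, 29^2 ≡ 29² = 841 ≡ 21, 29^4 ≡ 21² = 441 ≡ 31, 29^8 ≡ 31² = 961 ≡ 18, 29^16 ≡ 18² = 324 ≡ 37. Since 31 = 16 + 8 + 4 + 2 + 1, 29^31 ≡ 37·18·31·21·29: 37·18 = 666 ≡ 10, then 10·31 = 310 ≡ 23, then 23·21 = 483 ≡ 32, then 32·29 = 928 ≡ 26. So 29^31 ≡ 26 (mod 41).
Hence h⁻¹(29) = 26.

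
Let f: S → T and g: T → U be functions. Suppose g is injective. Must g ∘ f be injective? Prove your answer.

not injective

No. Take S = {0, 1}, T = U = {0, 1, 2}, f(0) = f(1) = 0, and g = identity (injective).
Then (g ∘ f)(0) = (g ∘ f)(1) = 0 with 0 ≠ 1, so g ∘ f is not injective.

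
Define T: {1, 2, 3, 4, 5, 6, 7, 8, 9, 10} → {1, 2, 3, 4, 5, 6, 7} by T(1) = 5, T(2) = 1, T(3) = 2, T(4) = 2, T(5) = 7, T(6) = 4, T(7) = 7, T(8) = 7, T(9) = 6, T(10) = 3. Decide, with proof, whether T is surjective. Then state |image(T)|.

Every element of the codomain has a preimage: 1 = T(2), 2 = T(3), 3 = T(10), 4 = T(6), 5 = T(1), 6 = T(9), 7 = T(5).
Hence T is surjective.
The image of T is {1, 2, 3, 4, 5, 6, 7}, which has 7 elements.

7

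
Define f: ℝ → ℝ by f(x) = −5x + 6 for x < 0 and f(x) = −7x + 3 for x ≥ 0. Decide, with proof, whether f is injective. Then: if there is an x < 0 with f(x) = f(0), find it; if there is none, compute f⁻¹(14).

-8/5

Both pieces are strictly decreasing (slopes −5 and −7), so each is injective on its own interval.
The left piece maps (−∞, 0) onto (6, ∞); the right piece maps [0, ∞) onto (−∞, 3].
These images are disjoint, so no value is attained by both pieces. So f is injective.
Because the two images are disjoint, no x < 0 has f(x) = f(0), so we compute f⁻¹(14): 14 lies in (6, ∞), so solve −5x + 6 = 14: x = (14 − 6)/(−5) = −8/5.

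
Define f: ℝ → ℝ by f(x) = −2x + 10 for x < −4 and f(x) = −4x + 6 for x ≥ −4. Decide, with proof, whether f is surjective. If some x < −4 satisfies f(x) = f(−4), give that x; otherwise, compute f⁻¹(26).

Both pieces are strictly decreasing (slopes −2 and −4), so each is injective on its own interval.
The left piece maps (−∞, −4) onto (18, ∞); the right piece maps [−4, ∞) onto (−∞, 22].
The union (18, ∞) ∪ (−∞, 22] covers ℝ, so f is surjective.
For the follow-up: the images overlap, so an x < −4 with f(x) = f(−4) exists. f(−4) = 22; solving −2x + 10 = 22 for x < −4 gives x = (22 − 10)/(−2) = −6.

-6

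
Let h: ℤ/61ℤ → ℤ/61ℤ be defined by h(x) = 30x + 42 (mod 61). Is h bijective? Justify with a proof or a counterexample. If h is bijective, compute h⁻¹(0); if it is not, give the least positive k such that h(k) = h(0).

23

Suppose h(s) = h(t) in ℤ/61ℤ. Then 30s + 42 ≡ 30t + 42 (mod 61), thus 30(s − t) ≡ 0 (mod 61).
Since gcd(30, 61) = 1, 30 is invertible modulo 61, so s − t ≡ 0 (mod 61), i.e. s = t.
We now compute 30⁻¹ mod 61 explicitly. Euclid's algorithm: 61 = 2·30 + 1; back-substituting gives 1 = 59·30 − 29·61, so 30⁻¹ ≡ 59 (mod 61).
For any y ∈ ℤ/61ℤ, x = 59(y − 42) mod 61 satisfies h(x) = 30·59(y − 42) + 42 ≡ y (since 30·59 ≡ 1 mod 61). So every y has a preimage.
Therefore h is bijective.
Since h is bijective, we compute h⁻¹(0): solve 30x + 42 ≡ 0 (mod 61), i.e. 30x ≡ 19 (mod 61).
Multiplying by 30⁻¹ = 59 gives x ≡ 59·19 = 1121 = 18·61 + 23 ≡ 23 (mod 61).
Check: h(23) = 30·23 + 42 = 732 = 12·61 + 0 ≡ 0 (mod 61).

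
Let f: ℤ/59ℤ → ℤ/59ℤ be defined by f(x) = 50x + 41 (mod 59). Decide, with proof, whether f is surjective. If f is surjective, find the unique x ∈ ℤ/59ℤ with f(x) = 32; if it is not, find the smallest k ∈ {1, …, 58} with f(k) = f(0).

Since gcd(50, 59) = 1, 50 is invertible modulo 59. Euclid's algorithm: 59 = 1·50 + 9, 50 = 5·9 + 5, 9 = 1·5 + 4, 5 = 1·4 + 1; back-substituting gives 1 = 13·50 − 11·59, so 50⁻¹ ≡ 13 (mod 59).
Then y ↦ 13(y − 41) is a two-sided inverse to f, so every y ∈ ℤ/59ℤ has a preimage.
Hence f is surjective.
Since f is surjective, we find f⁻¹(32): we need 50x ≡ 32 − 41 ≡ 50 (mod 59). Using 50⁻¹ = 13: x ≡ 13·50 = 650 = 11·59 + 1, so x = 1.
Check: f(1) = 50·1 + 41 = 91 = 1·59 + 32 ≡ 32 (mod 59).

1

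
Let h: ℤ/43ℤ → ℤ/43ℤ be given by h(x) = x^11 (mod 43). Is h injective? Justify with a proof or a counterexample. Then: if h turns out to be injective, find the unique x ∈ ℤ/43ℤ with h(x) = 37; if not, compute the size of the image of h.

7

Since 43 is prime, the nonzero elements of ℤ/43ℤ form a cyclic group of order 42.
As gcd(11, 42) = 1, raising to the 11th power is a bijection on this group: if u^11 ≡ v^11 then (uv^{−1})^11 = 1, and the only element of order dividing gcd(11, 42) = 1 is 1, so u = v.
With h(0) = 0 this makes h injective on all of ℤ/43ℤ, hence bijective (finite equal-size domain and codomain). In particular h is injective.
Since h is injective, we find the preimage of 37. The inverse of x ↦ x^11 on (ℤ/43ℤ)^× is x ↦ x^23, because 11·23 = 253 = 6·42 + 1 ≡ 1 (mod 42) and x^{42} = 1 for x ≠ 0 (Fermat). So h⁻¹(37) = 37^23 mod 43.
Repeated squaring mod 43: 37^1 ≡ 37, 37^2 ≡ 37² = 1369 ≡ 36, 37^4 ≡ 36² = 1296 ≡ 6, 37^8 ≡ 6² = 36, 37^16 ≡ 36² = 1296 ≡ 6. Since 23 = 16 + 4 + 2 + 1, 37^23 ≡ 6·6·36·37: 6·6 = 36, then 36·36 = 1296 ≡ 6, then 6·37 = 222 ≡ 7. So 37^23 ≡ 7 (mod 43).
Hence h⁻¹(37) = 7.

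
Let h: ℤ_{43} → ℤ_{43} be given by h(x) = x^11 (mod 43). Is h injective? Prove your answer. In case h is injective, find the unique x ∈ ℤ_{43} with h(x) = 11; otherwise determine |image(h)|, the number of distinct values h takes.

35

Since 43 is prime, the nonzero elements of ℤ_{43} form a cyclic group of order 42.
As gcd(11, 42) = 1, raising to the 11th power is a bijection on this group: if a^11 ≡ b^11 then (ab^{−1})^11 = 1, and the only element of order dividing gcd(11, 42) = 1 is 1, so a = b.
With h(0) = 0 this makes h injective on all of ℤ_{43}, hence bijective (finite equal-size domain and codomain). In particular h is injective.
Since h is injective, we find the preimage of 11. The inverse of x ↦ x^11 on (ℤ_{43})^× is x ↦ x^23, because 11·23 = 253 = 6·42 + 1 ≡ 1 (mod 42) and x^{42} = 1 for x ≠ 0 (Fermat). So h⁻¹(11) = 11^23 mod 43.
Repeated squaring mod 43: 11^1 ≡ 11, 11^2 ≡ 11² = 121 ≡ 35, 11^4 ≡ 35² = 1225 ≡ 21, 11^8 ≡ 21² = 441 ≡ 11, 11^16 ≡ 11² = 121 ≡ 35. Since 23 = 16 + 4 + 2 + 1, 11^23 ≡ 35·21·35·11: 35·21 = 735 ≡ 4, then 4·35 = 140 ≡ 11, then 11·11 = 121 ≡ 35. So 11^23 ≡ 35 (mod 43).
Hence h⁻¹(11) = 35.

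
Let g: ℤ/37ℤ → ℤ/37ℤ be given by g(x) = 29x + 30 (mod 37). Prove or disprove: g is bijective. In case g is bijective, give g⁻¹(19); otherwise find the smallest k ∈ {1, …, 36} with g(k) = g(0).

6

If g(u) = g(v), then 29u ≡ 29v (mod 37). Because gcd(29, 37) = 1, we may cancel 29 to get u ≡ v (mod 37).
We now compute 29⁻¹ mod 37 explicitly. Euclid's algorithm: 37 = 1·29 + 8, 29 = 3·8 + 5, 8 = 1·5 + 3, 5 = 1·3 + 2, 3 = 1·2 + 1; back-substituting gives 1 = 23·29 − 18·37, so 29⁻¹ ≡ 23 (mod 37).
Then y ↦ 23(y − 30) is a two-sided inverse to g, so every y ∈ ℤ/37ℤ has a preimage.
Therefore g is bijective.
Since g is bijective, we find g⁻¹(19): we need 29x ≡ 19 − 30 ≡ 26 (mod 37). Using 29⁻¹ = 23: x ≡ 23·26 = 598 = 16·37 + 6, so x = 6.
Check: g(6) = 29·6 + 30 = 204 = 5·37 + 19 ≡ 19 (mod 37).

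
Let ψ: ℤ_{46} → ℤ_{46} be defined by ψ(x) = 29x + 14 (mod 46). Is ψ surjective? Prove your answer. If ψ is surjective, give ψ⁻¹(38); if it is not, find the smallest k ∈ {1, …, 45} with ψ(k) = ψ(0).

Since gcd(29, 46) = 1, 29 is invertible modulo 46. Euclid's algorithm: 46 = 1·29 + 17, 29 = 1·17 + 12, 17 = 1·12 + 5, 12 = 2·5 + 2, 5 = 2·2 + 1; back-substituting gives 1 = 27·29 − 17·46, so 29⁻¹ ≡ 27 (mod 46).
For any y ∈ ℤ_{46}, x = 27(y − 14) mod 46 satisfies ψ(x) = 29·27(y − 14) + 14 ≡ y (since 29·27 ≡ 1 mod 46). So every y has a preimage.
Thus ψ is surjective.
Since ψ is surjective, we compute ψ⁻¹(38): solve 29x + 14 ≡ 38 (mod 46), i.e. 29x ≡ 24 (mod 46).
Multiplying by 29⁻¹ = 27 gives x ≡ 27·24 = 648 = 14·46 + 4 ≡ 4 (mod 46).
Check: ψ(4) = 29·4 + 14 = 130 = 2·46 + 38 ≡ 38 (mod 46).

4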